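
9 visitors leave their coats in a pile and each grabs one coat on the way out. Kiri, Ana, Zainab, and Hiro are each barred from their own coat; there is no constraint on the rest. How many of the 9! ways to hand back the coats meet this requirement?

Inclusion-exclusion on the 4 forbidden self-matches:
Σ_{j=0}^{4} (-1)^j C(4,j)(9-j)!
= C(4,0)·9! - C(4,1)·8! + C(4,2)·7! - C(4,3)·6! + C(4,4)·5!
= 362880 - 161280 + 30240 - 2880 + 120
= 229080

229080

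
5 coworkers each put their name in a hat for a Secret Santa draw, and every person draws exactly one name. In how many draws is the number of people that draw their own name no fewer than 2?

31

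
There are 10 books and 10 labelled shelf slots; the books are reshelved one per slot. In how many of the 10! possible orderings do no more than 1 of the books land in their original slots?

2669921

Sum C(10,i)·!(10-i) for i = 0..1:
  i=0: C(10,0)·!10 = 1·1334961 = 1334961
  i=1: C(10,1)·!9 = 10·133496 = 1334960
Total = 2669921.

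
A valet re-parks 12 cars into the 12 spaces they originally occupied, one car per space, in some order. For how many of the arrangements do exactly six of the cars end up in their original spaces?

Choose which 6 of the 12 are fixed: C(12,6) = 924.
The remaining 6 must be deranged: !6 = 265.
Total: 924 × 265 = 244860.

244860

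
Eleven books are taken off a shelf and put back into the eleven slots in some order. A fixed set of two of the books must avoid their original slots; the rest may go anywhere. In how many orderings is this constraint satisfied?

33022080

Let A_j be the event that the j-th constrained one is fixed. By inclusion-exclusion over the 2 events:
Σ_{j=0}^{2} (-1)^j C(2,j)(11-j)!
= C(2,0)·11! - C(2,1)·10! + C(2,2)·9!
= 39916800 - 7257600 + 362880
= 33022080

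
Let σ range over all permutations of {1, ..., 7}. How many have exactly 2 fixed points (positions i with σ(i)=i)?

Pick the 2 fixed positions: C(7,2) = 21 ways.
The other 5 form a derangement: !5 = 44.
Total: 21 × 44 = 924.

924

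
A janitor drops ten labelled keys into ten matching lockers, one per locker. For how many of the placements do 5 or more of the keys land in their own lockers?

13264

# with exactly i fixed is C(10,i)·!(10-i); sum over i=5..10:
  i=5: C(10,5)·!5 = 252·44 = 11088
  i=6: C(10,6)·!4 = 210·9 = 1890
  i=7: C(10,7)·!3 = 120·2 = 240
  i=8: C(10,8)·!2 = 45·1 = 45
  i=9: C(10,9)·!1 = 10·0 = 0
  i=10: C(10,10)·!0 = 1·1 = 1
Total = 13264.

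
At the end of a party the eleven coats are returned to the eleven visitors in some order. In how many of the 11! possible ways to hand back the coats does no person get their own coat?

!11 = 11! · Σ_{k=0}^{11} (-1)^k/k!
= 11! - 11!/1! + 11!/2! - 11!/3! + 11!/4! - 11!/5! + 11!/6! - 11!/7! + 11!/8! - 11!/9! + 11!/10! - 11!/11!
= 39916800 - 39916800 + 19958400 - 6652800 + 1663200 - 332640 + 55440 - 7920 + 990 - 110 + 11 - 1
= 14684570

14684570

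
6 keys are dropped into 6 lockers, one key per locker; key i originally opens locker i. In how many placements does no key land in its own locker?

265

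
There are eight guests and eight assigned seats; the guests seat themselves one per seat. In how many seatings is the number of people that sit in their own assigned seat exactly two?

7420

Choose which 2 of the 8 are fixed: C(8,2) = 28.
The other 6 form a derangement: !6 = 265.
Total: 28 × 265 = 7420.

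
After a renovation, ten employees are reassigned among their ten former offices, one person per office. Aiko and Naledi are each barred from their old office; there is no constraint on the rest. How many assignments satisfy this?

2943360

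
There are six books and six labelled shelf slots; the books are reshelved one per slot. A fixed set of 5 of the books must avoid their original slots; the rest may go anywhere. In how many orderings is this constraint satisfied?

Let A_j be the event that the j-th constrained one is fixed. By inclusion-exclusion over the 5 events:
Σ_{j=0}^{5} (-1)^j C(5,j)(6-j)!
= C(5,0)·6! - C(5,1)·5! + C(5,2)·4! - C(5,3)·3! + C(5,4)·2! - C(5,5)·1!
= 720 - 600 + 240 - 60 + 10 - 1
= 309

309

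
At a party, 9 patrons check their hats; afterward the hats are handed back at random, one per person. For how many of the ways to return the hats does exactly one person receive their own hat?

Choose which one of the 9 is fixed: C(9,1) = 9.
The other 8 form a derangement: !8 = 14833.
Total: 9 × 14833 = 133497.

133497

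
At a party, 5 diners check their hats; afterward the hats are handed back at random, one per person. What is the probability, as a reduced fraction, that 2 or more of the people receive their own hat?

31/120

Favorable outcomes: Σ_{i≥2} C(5,i)·!(5-i) = 10·2 + 10·1 + 5·0 + 1·1 = 31.
Total outcomes: 5! = 120.
Probability = 31/120 = 31/120.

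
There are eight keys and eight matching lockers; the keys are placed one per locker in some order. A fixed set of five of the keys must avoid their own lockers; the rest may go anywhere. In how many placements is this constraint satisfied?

21234

Let A_j be the event that the j-th constrained one is fixed. By inclusion-exclusion over the 5 events:
Σ_{j=0}^{5} (-1)^j C(5,j)(8-j)!
= C(5,0)·8! - C(5,1)·7! + C(5,2)·6! - C(5,3)·5! + C(5,4)·4! - C(5,5)·3!
= 40320 - 25200 + 7200 - 1200 + 120 - 6
= 21234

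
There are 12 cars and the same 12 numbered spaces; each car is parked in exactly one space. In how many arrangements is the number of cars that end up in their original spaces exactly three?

29369120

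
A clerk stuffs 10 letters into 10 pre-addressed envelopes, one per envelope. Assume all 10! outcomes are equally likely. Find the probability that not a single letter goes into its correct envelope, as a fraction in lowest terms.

16481/44800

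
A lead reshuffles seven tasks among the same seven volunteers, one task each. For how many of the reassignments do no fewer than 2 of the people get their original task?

Sum C(7,i)·!(7-i) for i = 2..7:
  i=2: C(7,2)·!5 = 21·44 = 924
  i=3: C(7,3)·!4 = 35·9 = 315
  i=4: C(7,4)·!3 = 35·2 = 70
  i=5: C(7,5)·!2 = 21·1 = 21
  i=6: C(7,6)·!1 = 7·0 = 0
  i=7: C(7,7)·!0 = 1·1 = 1
Total = 1331.

1331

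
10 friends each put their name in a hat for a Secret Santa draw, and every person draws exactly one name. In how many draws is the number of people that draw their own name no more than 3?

# with exactly i fixed is C(10,i)·!(10-i); sum over i=0..3:
  i=0: C(10,0)·!10 = 1·1334961 = 1334961
  i=1: C(10,1)·!9 = 10·133496 = 1334960
  i=2: C(10,2)·!8 = 45·14833 = 667485
  i=3: C(10,3)·!7 = 120·1854 = 222480
Total = 3559886.

3559886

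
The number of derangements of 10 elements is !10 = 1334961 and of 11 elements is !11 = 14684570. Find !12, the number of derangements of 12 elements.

176214841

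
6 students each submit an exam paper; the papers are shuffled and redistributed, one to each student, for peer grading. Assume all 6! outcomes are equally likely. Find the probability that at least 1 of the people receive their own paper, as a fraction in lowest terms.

Favorable outcomes: Σ_{i≥1} C(6,i)·!(6-i) = 6·44 + 15·9 + 20·2 + 15·1 + 6·0 + 1·1 = 455.
Total outcomes: 6! = 720.
Probability = 455/720 = 91/144.

91/144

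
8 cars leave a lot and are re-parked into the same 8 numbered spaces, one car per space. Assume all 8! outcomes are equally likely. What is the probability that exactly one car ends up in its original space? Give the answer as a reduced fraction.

Favorable outcomes: C(8,1)·!7 = 8·1854 = 14832.
Total outcomes: 8! = 40320.
Probability = 14832/40320 = 103/280.

103/280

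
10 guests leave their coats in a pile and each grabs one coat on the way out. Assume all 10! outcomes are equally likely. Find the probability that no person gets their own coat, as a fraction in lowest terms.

16481/44800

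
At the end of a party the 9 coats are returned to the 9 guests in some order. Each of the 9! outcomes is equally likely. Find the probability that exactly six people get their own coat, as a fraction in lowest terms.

Favorable outcomes: C(9,6)·!3 = 84·2 = 168.
Total outcomes: 9! = 362880.
Probability = 168/362880 = 1/2160.

1/2160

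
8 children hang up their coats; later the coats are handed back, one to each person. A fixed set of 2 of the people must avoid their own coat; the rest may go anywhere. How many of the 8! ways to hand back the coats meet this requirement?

30960

Let A_j be the event that the j-th constrained one is fixed. By inclusion-exclusion over the 2 events:
Σ_{j=0}^{2} (-1)^j C(2,j)(8-j)!
= C(2,0)·8! - C(2,1)·7! + C(2,2)·6!
= 40320 - 10080 + 720
= 30960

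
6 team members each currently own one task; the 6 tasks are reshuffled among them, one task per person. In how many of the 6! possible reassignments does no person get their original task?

265

!6 is the nearest integer to 6!/e.
6! = 720, and 720/e ≈ 264.87, so !6 = 265.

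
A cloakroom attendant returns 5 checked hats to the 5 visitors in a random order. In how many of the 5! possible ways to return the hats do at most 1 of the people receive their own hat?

89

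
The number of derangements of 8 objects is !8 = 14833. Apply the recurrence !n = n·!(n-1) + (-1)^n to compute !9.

133496

!9 = 9·14833 - 1 = 133496.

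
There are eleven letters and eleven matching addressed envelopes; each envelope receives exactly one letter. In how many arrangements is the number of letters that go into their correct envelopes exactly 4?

611820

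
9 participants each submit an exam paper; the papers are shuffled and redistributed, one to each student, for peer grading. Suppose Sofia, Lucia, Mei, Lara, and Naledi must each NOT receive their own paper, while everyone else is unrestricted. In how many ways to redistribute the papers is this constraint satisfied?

Let A_j be the event that the j-th constrained one is fixed. By inclusion-exclusion over the 5 events:
Σ_{j=0}^{5} (-1)^j C(5,j)(9-j)!
= C(5,0)·9! - C(5,1)·8! + C(5,2)·7! - C(5,3)·6! + C(5,4)·5! - C(5,5)·4!
= 362880 - 201600 + 50400 - 7200 + 600 - 24
= 205056

205056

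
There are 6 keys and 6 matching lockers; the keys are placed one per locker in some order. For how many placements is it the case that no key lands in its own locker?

By inclusion-exclusion, !6 = Σ (-1)^k · 6!/k! for k=0..6
= 6! - 6!/1! + 6!/2! - 6!/3! + 6!/4! - 6!/5! + 6!/6!
= 720 - 720 + 360 - 120 + 30 - 6 + 1
= 265

265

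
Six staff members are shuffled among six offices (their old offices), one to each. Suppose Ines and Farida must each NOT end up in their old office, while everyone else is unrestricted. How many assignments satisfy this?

Let A_j be the event that the j-th constrained one is fixed. By inclusion-exclusion over the 2 events:
Σ_{j=0}^{2} (-1)^j C(2,j)(6-j)!
= C(2,0)·6! - C(2,1)·5! + C(2,2)·4!
= 720 - 240 + 24
= 504

504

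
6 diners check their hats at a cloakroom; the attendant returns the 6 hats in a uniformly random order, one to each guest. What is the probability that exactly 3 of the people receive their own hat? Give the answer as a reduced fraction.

1/18

Favorable outcomes: C(6,3)·!3 = 20·2 = 40.
Total outcomes: 6! = 720.
Probability = 40/720 = 1/18.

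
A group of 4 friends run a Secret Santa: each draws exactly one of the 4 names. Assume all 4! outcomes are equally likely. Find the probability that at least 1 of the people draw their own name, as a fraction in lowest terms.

5/8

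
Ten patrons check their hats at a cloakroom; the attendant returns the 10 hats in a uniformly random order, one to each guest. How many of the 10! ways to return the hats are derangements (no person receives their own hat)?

1334961

The number of derangements of 10 is !10 = Σ_{k=0}^{10} (-1)^k·10!/k!
= 10! - 10!/1! + 10!/2! - 10!/3! + 10!/4! - 10!/5! + 10!/6! - 10!/7! + 10!/8! - 10!/9! + 10!/10!
= 3628800 - 3628800 + 1814400 - 604800 + 151200 - 30240 + 5040 - 720 + 90 - 10 + 1
= 1334961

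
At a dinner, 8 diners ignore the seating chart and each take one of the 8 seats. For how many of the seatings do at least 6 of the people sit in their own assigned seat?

Sum C(8,i)·!(8-i) for i = 6..8:
  i=6: C(8,6)·!2 = 28·1 = 28
  i=7: C(8,7)·!1 = 8·0 = 0
  i=8: C(8,8)·!0 = 1·1 = 1
Total = 29.

29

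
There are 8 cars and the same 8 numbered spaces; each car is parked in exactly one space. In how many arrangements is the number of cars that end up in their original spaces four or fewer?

40179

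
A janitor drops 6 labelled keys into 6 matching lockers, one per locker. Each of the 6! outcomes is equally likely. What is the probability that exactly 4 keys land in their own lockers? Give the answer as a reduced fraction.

1/48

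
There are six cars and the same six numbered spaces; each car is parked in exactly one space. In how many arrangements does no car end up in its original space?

The number of derangements of 6 is !6 = Σ_{k=0}^{6} (-1)^k·6!/k!
= 6! - 6!/1! + 6!/2! - 6!/3! + 6!/4! - 6!/5! + 6!/6!
= 720 - 720 + 360 - 120 + 30 - 6 + 1
= 265

265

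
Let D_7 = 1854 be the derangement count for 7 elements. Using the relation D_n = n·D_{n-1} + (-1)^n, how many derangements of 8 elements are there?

14833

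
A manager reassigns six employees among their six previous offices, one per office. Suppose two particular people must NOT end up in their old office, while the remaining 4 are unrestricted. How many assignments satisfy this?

504

Let A_j be the event that the j-th constrained one is fixed. By inclusion-exclusion over the 2 events:
Σ_{j=0}^{2} (-1)^j C(2,j)(6-j)!
= C(2,0)·6! - C(2,1)·5! + C(2,2)·4!
= 720 - 240 + 24
= 504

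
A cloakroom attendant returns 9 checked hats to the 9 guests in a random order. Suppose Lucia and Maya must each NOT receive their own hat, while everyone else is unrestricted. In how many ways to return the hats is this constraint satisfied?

287280

Let A_j be the event that the j-th constrained one is fixed. By inclusion-exclusion over the 2 events:
Σ_{j=0}^{2} (-1)^j C(2,j)(9-j)!
= C(2,0)·9! - C(2,1)·8! + C(2,2)·7!
= 362880 - 80640 + 5040
= 287280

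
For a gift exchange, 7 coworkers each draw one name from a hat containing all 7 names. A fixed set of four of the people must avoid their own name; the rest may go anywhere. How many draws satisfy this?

Let A_j be the event that the j-th constrained one is fixed. By inclusion-exclusion over the 4 events:
Σ_{j=0}^{4} (-1)^j C(4,j)(7-j)!
= C(4,0)·7! - C(4,1)·6! + C(4,2)·5! - C(4,3)·4! + C(4,4)·3!
= 5040 - 2880 + 720 - 96 + 6
= 2790

2790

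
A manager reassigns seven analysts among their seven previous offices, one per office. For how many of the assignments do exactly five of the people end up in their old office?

21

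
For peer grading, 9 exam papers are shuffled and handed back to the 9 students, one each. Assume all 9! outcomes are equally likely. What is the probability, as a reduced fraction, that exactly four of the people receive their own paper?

11/720

Favorable outcomes: C(9,4)·!5 = 126·44 = 5544.
Total outcomes: 9! = 362880.
Probability = 5544/362880 = 11/720.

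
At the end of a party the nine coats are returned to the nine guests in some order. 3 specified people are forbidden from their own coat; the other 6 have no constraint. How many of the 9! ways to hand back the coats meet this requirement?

Let A_j be the event that the j-th constrained one is fixed. By inclusion-exclusion over the 3 events:
Σ_{j=0}^{3} (-1)^j C(3,j)(9-j)!
= C(3,0)·9! - C(3,1)·8! + C(3,2)·7! - C(3,3)·6!
= 362880 - 120960 + 15120 - 720
= 256320

256320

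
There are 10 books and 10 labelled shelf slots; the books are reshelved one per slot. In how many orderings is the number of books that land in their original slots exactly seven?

240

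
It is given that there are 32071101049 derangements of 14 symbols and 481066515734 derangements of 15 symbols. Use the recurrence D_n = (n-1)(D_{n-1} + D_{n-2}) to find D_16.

7697064251745

D_16 = (16-1)·(D_15 + D_14) = 15·(481066515734 + 32071101049) = 15·513137616783 = 7697064251745.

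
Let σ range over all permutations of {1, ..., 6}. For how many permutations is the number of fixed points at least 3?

56

# with exactly i fixed is C(6,i)·!(6-i); sum over i=3..6:
  i=3: C(6,3)·!3 = 20·2 = 40
  i=4: C(6,4)·!2 = 15·1 = 15
  i=5: C(6,5)·!1 = 6·0 = 0
  i=6: C(6,6)·!0 = 1·1 = 1
Total = 56.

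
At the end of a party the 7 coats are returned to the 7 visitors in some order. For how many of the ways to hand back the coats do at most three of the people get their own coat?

4948

Sum C(7,i)·!(7-i) for i = 0..3:
  i=0: C(7,0)·!7 = 1·1854 = 1854
  i=1: C(7,1)·!6 = 7·265 = 1855
  i=2: C(7,2)·!5 = 21·44 = 924
  i=3: C(7,3)·!4 = 35·9 = 315
Total = 4948.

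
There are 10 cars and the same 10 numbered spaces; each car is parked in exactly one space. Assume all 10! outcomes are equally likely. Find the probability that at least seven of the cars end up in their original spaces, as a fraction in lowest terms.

143/1814400

Favorable outcomes: Σ_{i≥7} C(10,i)·!(10-i) = 120·2 + 45·1 + 10·0 + 1·1 = 286.
Total outcomes: 10! = 3628800.
Probability = 286/3628800 = 143/1814400.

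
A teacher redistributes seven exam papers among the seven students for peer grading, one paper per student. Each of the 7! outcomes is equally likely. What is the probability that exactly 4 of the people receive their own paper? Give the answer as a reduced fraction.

1/72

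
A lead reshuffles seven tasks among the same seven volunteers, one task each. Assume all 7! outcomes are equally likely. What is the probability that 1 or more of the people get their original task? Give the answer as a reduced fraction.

177/280

Favorable outcomes: Σ_{i≥1} C(7,i)·!(7-i) = 7·265 + 21·44 + 35·9 + 35·2 + 21·1 + 7·0 + 1·1 = 3186.
Total outcomes: 7! = 5040.
Probability = 3186/5040 = 177/280.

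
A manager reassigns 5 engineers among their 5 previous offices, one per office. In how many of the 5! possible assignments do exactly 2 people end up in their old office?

Pick the 2 fixed positions: C(5,2) = 10 ways.
The other 3 form a derangement: !3 = 2.
Total: 10 × 2 = 20.

20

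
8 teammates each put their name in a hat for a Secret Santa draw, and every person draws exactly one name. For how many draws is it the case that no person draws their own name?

14833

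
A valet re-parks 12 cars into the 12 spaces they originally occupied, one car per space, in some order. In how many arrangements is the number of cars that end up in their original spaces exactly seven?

Pick the 7 fixed positions: C(12,7) = 792 ways.
The remaining 5 must be deranged: !5 = 44.
Total: 792 × 44 = 34848.

34848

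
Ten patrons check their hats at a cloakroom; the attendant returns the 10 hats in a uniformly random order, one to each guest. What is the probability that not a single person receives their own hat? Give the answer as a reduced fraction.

16481/44800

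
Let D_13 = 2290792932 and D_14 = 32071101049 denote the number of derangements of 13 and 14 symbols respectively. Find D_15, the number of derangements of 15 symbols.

481066515734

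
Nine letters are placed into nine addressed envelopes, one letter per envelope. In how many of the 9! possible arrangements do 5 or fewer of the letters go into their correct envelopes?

362675

Sum C(9,i)·!(9-i) for i = 0..5:
  i=0: C(9,0)·!9 = 1·133496 = 133496
  i=1: C(9,1)·!8 = 9·14833 = 133497
  i=2: C(9,2)·!7 = 36·1854 = 66744
  i=3: C(9,3)·!6 = 84·265 = 22260
  i=4: C(9,4)·!5 = 126·44 = 5544
  i=5: C(9,5)·!4 = 126·9 = 1134
Total = 362675.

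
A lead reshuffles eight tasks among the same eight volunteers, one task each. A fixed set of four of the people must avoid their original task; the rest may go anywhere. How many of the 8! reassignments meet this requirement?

24024

Inclusion-exclusion on the 4 forbidden self-matches:
Σ_{j=0}^{4} (-1)^j C(4,j)(8-j)!
= C(4,0)·8! - C(4,1)·7! + C(4,2)·6! - C(4,3)·5! + C(4,4)·4!
= 40320 - 20160 + 4320 - 480 + 24
= 24024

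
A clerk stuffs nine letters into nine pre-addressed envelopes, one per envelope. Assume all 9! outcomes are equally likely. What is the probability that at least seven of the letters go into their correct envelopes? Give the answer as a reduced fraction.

37/362880

Favorable outcomes: Σ_{i≥7} C(9,i)·!(9-i) = 36·1 + 9·0 + 1·1 = 37.
Total outcomes: 9! = 362880.
Probability = 37/362880 = 37/362880.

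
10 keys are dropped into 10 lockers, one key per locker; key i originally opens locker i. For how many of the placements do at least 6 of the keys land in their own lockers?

2176

# with exactly i fixed is C(10,i)·!(10-i); sum over i=6..10:
  i=6: C(10,6)·!4 = 210·9 = 1890
  i=7: C(10,7)·!3 = 120·2 = 240
  i=8: C(10,8)·!2 = 45·1 = 45
  i=9: C(10,9)·!1 = 10·0 = 0
  i=10: C(10,10)·!0 = 1·1 = 1
Total = 2176.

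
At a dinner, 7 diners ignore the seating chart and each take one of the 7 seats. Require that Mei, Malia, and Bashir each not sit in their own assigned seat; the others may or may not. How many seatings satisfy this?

Let A_j be the event that the j-th constrained one is fixed. By inclusion-exclusion over the 3 events:
Σ_{j=0}^{3} (-1)^j C(3,j)(7-j)!
= C(3,0)·7! - C(3,1)·6! + C(3,2)·5! - C(3,3)·4!
= 5040 - 2160 + 360 - 24
= 3216

3216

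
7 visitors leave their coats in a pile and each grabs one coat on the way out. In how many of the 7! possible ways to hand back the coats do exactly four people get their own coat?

70

Pick the 4 fixed positions: C(7,4) = 35 ways.
The remaining 3 must be deranged: !3 = 2.
Total: 35 × 2 = 70.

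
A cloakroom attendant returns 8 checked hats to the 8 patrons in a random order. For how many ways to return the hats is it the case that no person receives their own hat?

!8 is the nearest integer to 8!/e.
8! = 40320, and 40320/e ≈ 14832.90, so !8 = 14833.

14833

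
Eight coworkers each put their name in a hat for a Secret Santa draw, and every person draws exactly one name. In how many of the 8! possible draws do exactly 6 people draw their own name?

28

Choose which 6 of the 8 are fixed: C(8,6) = 28.
The other 2 form a derangement: !2 = 1.
Total: 28 × 1 = 28.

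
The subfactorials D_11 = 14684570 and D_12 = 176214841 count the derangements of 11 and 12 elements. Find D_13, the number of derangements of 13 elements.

D_13 = (13-1)·(D_12 + D_11) = 12·(176214841 + 14684570) = 12·190899411 = 2290792932.

2290792932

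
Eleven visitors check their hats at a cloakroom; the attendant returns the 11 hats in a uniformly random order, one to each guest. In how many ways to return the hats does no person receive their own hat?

14684570

By inclusion-exclusion, !11 = Σ (-1)^k · 11!/k! for k=0..11
= 11! - 11!/1! + 11!/2! - 11!/3! + 11!/4! - 11!/5! + 11!/6! - 11!/7! + 11!/8! - 11!/9! + 11!/10! - 11!/11!
= 39916800 - 39916800 + 19958400 - 6652800 + 1663200 - 332640 + 55440 - 7920 + 990 - 110 + 11 - 1
= 14684570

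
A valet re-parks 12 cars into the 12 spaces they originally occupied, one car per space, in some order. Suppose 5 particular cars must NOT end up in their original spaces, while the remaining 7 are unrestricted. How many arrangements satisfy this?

312273360

Inclusion-exclusion on the 5 forbidden self-matches:
Σ_{j=0}^{5} (-1)^j C(5,j)(12-j)!
= C(5,0)·12! - C(5,1)·11! + C(5,2)·10! - C(5,3)·9! + C(5,4)·8! - C(5,5)·7!
= 479001600 - 199584000 + 36288000 - 3628800 + 201600 - 5040
= 312273360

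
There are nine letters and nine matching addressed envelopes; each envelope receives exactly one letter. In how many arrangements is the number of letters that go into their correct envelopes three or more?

# with exactly i fixed is C(9,i)·!(9-i); sum over i=3..9:
  i=3: C(9,3)·!6 = 84·265 = 22260
  i=4: C(9,4)·!5 = 126·44 = 5544
  i=5: C(9,5)·!4 = 126·9 = 1134
  i=6: C(9,6)·!3 = 84·2 = 168
  i=7: C(9,7)·!2 = 36·1 = 36
  i=8: C(9,8)·!1 = 9·0 = 0
  i=9: C(9,9)·!0 = 1·1 = 1
Total = 29143.

29143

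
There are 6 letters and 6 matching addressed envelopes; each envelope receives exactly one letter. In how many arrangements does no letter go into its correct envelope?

265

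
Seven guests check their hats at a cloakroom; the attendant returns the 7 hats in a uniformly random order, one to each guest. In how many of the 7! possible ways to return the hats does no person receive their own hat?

1854

!7 = 7! · Σ_{k=0}^{7} (-1)^k/k!
= 7! - 7!/1! + 7!/2! - 7!/3! + 7!/4! - 7!/5! + 7!/6! - 7!/7!
= 5040 - 5040 + 2520 - 840 + 210 - 42 + 7 - 1
= 1854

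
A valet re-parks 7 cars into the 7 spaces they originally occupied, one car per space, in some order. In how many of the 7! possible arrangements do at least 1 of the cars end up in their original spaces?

# with exactly i fixed is C(7,i)·!(7-i); sum over i=1..7:
  i=1: C(7,1)·!6 = 7·265 = 1855
  i=2: C(7,2)·!5 = 21·44 = 924
  i=3: C(7,3)·!4 = 35·9 = 315
  i=4: C(7,4)·!3 = 35·2 = 70
  i=5: C(7,5)·!2 = 21·1 = 21
  i=6: C(7,6)·!1 = 7·0 = 0
  i=7: C(7,7)·!0 = 1·1 = 1
Total = 3186.

3186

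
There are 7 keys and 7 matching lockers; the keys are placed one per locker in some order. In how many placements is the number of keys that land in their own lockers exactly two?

924

Pick the 2 fixed positions: C(7,2) = 21 ways.
The other 5 form a derangement: !5 = 44.
Total: 21 × 44 = 924.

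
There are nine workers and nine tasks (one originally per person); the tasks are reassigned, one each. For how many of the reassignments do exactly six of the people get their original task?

Choose which 6 of the 9 are fixed: C(9,6) = 84.
The other 3 form a derangement: !3 = 2.
Total: 84 × 2 = 168.

168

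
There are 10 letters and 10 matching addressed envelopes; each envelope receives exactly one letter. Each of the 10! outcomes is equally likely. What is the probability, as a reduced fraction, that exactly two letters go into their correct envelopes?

Favorable outcomes: C(10,2)·!8 = 45·14833 = 667485.
Total outcomes: 10! = 3628800.
Probability = 667485/3628800 = 2119/11520.

2119/11520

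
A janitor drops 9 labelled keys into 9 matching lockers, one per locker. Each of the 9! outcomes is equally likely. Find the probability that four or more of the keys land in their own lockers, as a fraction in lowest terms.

Favorable outcomes: Σ_{i≥4} C(9,i)·!(9-i) = 126·44 + 126·9 + 84·2 + 36·1 + 9·0 + 1·1 = 6883.
Total outcomes: 9! = 362880.
Probability = 6883/362880 = 6883/362880.

6883/362880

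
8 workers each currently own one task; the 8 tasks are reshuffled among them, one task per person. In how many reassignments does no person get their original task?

14833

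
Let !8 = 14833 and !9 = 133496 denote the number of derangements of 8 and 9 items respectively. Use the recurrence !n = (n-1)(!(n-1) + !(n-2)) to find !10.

!10 = (10-1)·(!9 + !8) = 9·(133496 + 14833) = 9·148329 = 1334961.

1334961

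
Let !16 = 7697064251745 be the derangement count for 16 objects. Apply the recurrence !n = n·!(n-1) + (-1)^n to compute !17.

130850092279664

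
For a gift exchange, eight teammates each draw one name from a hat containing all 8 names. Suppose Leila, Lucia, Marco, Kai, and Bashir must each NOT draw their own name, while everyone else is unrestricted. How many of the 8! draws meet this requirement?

Let A_j be the event that the j-th constrained one is fixed. By inclusion-exclusion over the 5 events:
Σ_{j=0}^{5} (-1)^j C(5,j)(8-j)!
= C(5,0)·8! - C(5,1)·7! + C(5,2)·6! - C(5,3)·5! + C(5,4)·4! - C(5,5)·3!
= 40320 - 25200 + 7200 - 1200 + 120 - 6
= 21234

21234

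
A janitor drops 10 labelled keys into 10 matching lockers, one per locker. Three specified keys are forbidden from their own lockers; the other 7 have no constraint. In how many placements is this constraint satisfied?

Let A_j be the event that the j-th constrained one is fixed. By inclusion-exclusion over the 3 events:
Σ_{j=0}^{3} (-1)^j C(3,j)(10-j)!
= C(3,0)·10! - C(3,1)·9! + C(3,2)·8! - C(3,3)·7!
= 3628800 - 1088640 + 120960 - 5040
= 2656080

2656080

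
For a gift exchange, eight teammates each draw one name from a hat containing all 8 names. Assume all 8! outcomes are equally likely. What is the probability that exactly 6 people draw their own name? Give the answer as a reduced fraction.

1/1440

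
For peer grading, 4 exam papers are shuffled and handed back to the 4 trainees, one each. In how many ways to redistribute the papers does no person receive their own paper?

9

The number of derangements of 4 is !4 = Σ_{k=0}^{4} (-1)^k·4!/k!
= 4! - 4!/1! + 4!/2! - 4!/3! + 4!/4!
= 24 - 24 + 12 - 4 + 1
= 9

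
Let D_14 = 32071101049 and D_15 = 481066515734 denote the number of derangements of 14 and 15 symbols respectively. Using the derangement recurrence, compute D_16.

D_16 = (16-1)·(D_15 + D_14) = 15·(481066515734 + 32071101049) = 15·513137616783 = 7697064251745.

7697064251745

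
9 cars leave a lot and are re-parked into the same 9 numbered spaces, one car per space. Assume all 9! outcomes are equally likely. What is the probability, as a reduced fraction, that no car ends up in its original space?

16687/45360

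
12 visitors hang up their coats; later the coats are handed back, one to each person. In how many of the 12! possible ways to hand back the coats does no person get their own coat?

176214841

The number of derangements of 12 is !12 = Σ_{k=0}^{12} (-1)^k·12!/k!
= 12! - 12!/1! + 12!/2! - 12!/3! + 12!/4! - 12!/5! + 12!/6! - 12!/7! + 12!/8! - 12!/9! + 12!/10! - 12!/11! + 12!/12!
= 479001600 - 479001600 + 239500800 - 79833600 + 19958400 - 3991680 + 665280 - 95040 + 11880 - 1320 + 132 - 12 + 1
= 176214841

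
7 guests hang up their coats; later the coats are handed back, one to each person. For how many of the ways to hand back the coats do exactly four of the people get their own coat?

70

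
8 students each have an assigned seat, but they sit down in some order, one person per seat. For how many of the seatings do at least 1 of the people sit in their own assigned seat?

Sum C(8,i)·!(8-i) for i = 1..8:
  i=1: C(8,1)·!7 = 8·1854 = 14832
  i=2: C(8,2)·!6 = 28·265 = 7420
  i=3: C(8,3)·!5 = 56·44 = 2464
  i=4: C(8,4)·!4 = 70·9 = 630
  i=5: C(8,5)·!3 = 56·2 = 112
  i=6: C(8,6)·!2 = 28·1 = 28
  i=7: C(8,7)·!1 = 8·0 = 0
  i=8: C(8,8)·!0 = 1·1 = 1
Total = 25487.

25487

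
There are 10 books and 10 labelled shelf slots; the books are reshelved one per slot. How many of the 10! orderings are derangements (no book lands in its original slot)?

The number of derangements of 10 is !10 = Σ_{k=0}^{10} (-1)^k·10!/k!
= 10! - 10!/1! + 10!/2! - 10!/3! + 10!/4! - 10!/5! + 10!/6! - 10!/7! + 10!/8! - 10!/9! + 10!/10!
= 3628800 - 3628800 + 1814400 - 604800 + 151200 - 30240 + 5040 - 720 + 90 - 10 + 1
= 1334961

1334961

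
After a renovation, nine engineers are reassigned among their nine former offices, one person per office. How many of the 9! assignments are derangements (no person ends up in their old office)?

133496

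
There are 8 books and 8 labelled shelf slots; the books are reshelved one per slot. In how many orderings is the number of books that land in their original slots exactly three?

Pick the 3 fixed positions: C(8,3) = 56 ways.
The remaining 5 must be deranged: !5 = 44.
Total: 56 × 44 = 2464.

2464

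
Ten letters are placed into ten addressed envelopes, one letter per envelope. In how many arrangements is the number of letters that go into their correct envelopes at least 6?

# with exactly i fixed is C(10,i)·!(10-i); sum over i=6..10:
  i=6: C(10,6)·!4 = 210·9 = 1890
  i=7: C(10,7)·!3 = 120·2 = 240
  i=8: C(10,8)·!2 = 45·1 = 45
  i=9: C(10,9)·!1 = 10·0 = 0
  i=10: C(10,10)·!0 = 1·1 = 1
Total = 2176.

2176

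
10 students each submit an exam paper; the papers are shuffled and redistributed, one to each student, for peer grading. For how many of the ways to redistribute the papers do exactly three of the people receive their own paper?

222480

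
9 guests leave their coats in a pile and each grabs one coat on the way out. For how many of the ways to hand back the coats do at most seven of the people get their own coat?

362879

# with exactly i fixed is C(9,i)·!(9-i); sum over i=0..7:
  i=0: C(9,0)·!9 = 1·133496 = 133496
  i=1: C(9,1)·!8 = 9·14833 = 133497
  i=2: C(9,2)·!7 = 36·1854 = 66744
  i=3: C(9,3)·!6 = 84·265 = 22260
  i=4: C(9,4)·!5 = 126·44 = 5544
  i=5: C(9,5)·!4 = 126·9 = 1134
  i=6: C(9,6)·!3 = 84·2 = 168
  i=7: C(9,7)·!2 = 36·1 = 36
Total = 362879.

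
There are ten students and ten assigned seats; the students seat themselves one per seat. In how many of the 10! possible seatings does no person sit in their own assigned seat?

The subfactorial !10 = [10!/e] (nearest integer).
10! = 3628800, and 3628800/e ≈ 1334960.92, so !10 = 1334961.

1334961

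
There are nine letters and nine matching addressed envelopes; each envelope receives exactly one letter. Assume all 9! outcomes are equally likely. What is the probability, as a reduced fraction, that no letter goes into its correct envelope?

16687/45360

Favorable outcomes: !9 = 133496.
Total outcomes: 9! = 362880.
Probability = 133496/362880 = 16687/45360.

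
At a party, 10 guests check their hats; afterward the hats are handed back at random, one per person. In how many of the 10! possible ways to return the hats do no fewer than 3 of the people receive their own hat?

Sum C(10,i)·!(10-i) for i = 3..10:
  i=3: C(10,3)·!7 = 120·1854 = 222480
  i=4: C(10,4)·!6 = 210·265 = 55650
  i=5: C(10,5)·!5 = 252·44 = 11088
  i=6: C(10,6)·!4 = 210·9 = 1890
  i=7: C(10,7)·!3 = 120·2 = 240
  i=8: C(10,8)·!2 = 45·1 = 45
  i=9: C(10,9)·!1 = 10·0 = 0
  i=10: C(10,10)·!0 = 1·1 = 1
Total = 291394.

291394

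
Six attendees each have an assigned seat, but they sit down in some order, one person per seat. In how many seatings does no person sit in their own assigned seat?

265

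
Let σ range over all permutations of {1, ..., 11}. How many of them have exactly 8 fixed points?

330

Choose which 8 of the 11 are fixed: C(11,8) = 165.
The other 3 form a derangement: !3 = 2.
Total: 165 × 2 = 330.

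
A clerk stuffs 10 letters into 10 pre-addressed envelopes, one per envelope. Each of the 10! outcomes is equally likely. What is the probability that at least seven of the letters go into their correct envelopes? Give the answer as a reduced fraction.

Favorable outcomes: Σ_{i≥7} C(10,i)·!(10-i) = 120·2 + 45·1 + 10·0 + 1·1 = 286.
Total outcomes: 10! = 3628800.
Probability = 286/3628800 = 143/1814400.

143/1814400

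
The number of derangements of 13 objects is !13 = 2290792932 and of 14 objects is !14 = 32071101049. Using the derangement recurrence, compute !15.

!15 = (15-1)·(!14 + !13) = 14·(32071101049 + 2290792932) = 14·34361893981 = 481066515734.

481066515734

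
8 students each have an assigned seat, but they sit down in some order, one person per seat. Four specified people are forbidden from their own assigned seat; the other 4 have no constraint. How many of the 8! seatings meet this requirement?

24024

Inclusion-exclusion on the 4 forbidden self-matches:
Σ_{j=0}^{4} (-1)^j C(4,j)(8-j)!
= C(4,0)·8! - C(4,1)·7! + C(4,2)·6! - C(4,3)·5! + C(4,4)·4!
= 40320 - 20160 + 4320 - 480 + 24
= 24024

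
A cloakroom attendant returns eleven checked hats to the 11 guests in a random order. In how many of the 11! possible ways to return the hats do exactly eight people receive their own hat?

330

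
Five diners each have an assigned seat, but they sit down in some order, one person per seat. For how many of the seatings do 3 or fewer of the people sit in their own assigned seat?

Sum C(5,i)·!(5-i) for i = 0..3:
  i=0: C(5,0)·!5 = 1·44 = 44
  i=1: C(5,1)·!4 = 5·9 = 45
  i=2: C(5,2)·!3 = 10·2 = 20
  i=3: C(5,3)·!2 = 10·1 = 10
Total = 119.

119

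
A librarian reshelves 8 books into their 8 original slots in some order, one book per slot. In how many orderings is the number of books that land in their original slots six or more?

29

# with exactly i fixed is C(8,i)·!(8-i); sum over i=6..8:
  i=6: C(8,6)·!2 = 28·1 = 28
  i=7: C(8,7)·!1 = 8·0 = 0
  i=8: C(8,8)·!0 = 1·1 = 1
Total = 29.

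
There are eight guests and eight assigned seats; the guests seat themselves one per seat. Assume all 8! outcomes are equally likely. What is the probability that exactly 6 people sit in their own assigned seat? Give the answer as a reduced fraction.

1/1440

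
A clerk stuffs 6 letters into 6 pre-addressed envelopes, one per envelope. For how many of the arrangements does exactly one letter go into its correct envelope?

264

Pick the single fixed position: C(6,1) = 6 ways.
The remaining 5 must be deranged: !5 = 44.
Total: 6 × 44 = 264.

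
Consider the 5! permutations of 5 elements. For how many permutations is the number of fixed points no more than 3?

119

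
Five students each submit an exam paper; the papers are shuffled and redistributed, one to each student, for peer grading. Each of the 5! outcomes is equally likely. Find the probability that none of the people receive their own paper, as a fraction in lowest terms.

Favorable outcomes: !5 = 44.
Total outcomes: 5! = 120.
Probability = 44/120 = 11/30.

11/30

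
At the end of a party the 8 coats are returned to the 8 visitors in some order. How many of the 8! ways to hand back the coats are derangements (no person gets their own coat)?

!8 = 8! · Σ_{k=0}^{8} (-1)^k/k!
= 8! - 8!/1! + 8!/2! - 8!/3! + 8!/4! - 8!/5! + 8!/6! - 8!/7! + 8!/8!
= 40320 - 40320 + 20160 - 6720 + 1680 - 336 + 56 - 8 + 1
= 14833

14833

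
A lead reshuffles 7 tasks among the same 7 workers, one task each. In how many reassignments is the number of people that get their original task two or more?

1331

Sum C(7,i)·!(7-i) for i = 2..7:
  i=2: C(7,2)·!5 = 21·44 = 924
  i=3: C(7,3)·!4 = 35·9 = 315
  i=4: C(7,4)·!3 = 35·2 = 70
  i=5: C(7,5)·!2 = 21·1 = 21
  i=6: C(7,6)·!1 = 7·0 = 0
  i=7: C(7,7)·!0 = 1·1 = 1
Total = 1331.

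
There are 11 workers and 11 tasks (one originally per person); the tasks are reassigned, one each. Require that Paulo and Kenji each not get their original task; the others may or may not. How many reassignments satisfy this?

33022080

Inclusion-exclusion on the 2 forbidden self-matches:
Σ_{j=0}^{2} (-1)^j C(2,j)(11-j)!
= C(2,0)·11! - C(2,1)·10! + C(2,2)·9!
= 39916800 - 7257600 + 362880
= 33022080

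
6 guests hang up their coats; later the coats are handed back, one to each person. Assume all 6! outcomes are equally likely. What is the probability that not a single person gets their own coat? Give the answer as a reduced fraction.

Favorable outcomes: !6 = 265.
Total outcomes: 6! = 720.
Probability = 265/720 = 53/144.

53/144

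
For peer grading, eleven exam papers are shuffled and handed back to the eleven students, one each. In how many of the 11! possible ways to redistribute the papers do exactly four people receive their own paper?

Choose which 4 of the 11 are fixed: C(11,4) = 330.
The remaining 7 must be deranged: !7 = 1854.
Total: 330 × 1854 = 611820.

611820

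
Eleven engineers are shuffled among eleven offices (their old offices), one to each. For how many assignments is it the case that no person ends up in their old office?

14684570

The subfactorial !11 = [11!/e] (nearest integer).
11! = 39916800, and 39916800/e ≈ 14684570.08, so !11 = 14684570.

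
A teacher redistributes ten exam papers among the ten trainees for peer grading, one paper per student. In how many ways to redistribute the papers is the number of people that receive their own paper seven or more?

# with exactly i fixed is C(10,i)·!(10-i); sum over i=7..10:
  i=7: C(10,7)·!3 = 120·2 = 240
  i=8: C(10,8)·!2 = 45·1 = 45
  i=9: C(10,9)·!1 = 10·0 = 0
  i=10: C(10,10)·!0 = 1·1 = 1
Total = 286.

286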